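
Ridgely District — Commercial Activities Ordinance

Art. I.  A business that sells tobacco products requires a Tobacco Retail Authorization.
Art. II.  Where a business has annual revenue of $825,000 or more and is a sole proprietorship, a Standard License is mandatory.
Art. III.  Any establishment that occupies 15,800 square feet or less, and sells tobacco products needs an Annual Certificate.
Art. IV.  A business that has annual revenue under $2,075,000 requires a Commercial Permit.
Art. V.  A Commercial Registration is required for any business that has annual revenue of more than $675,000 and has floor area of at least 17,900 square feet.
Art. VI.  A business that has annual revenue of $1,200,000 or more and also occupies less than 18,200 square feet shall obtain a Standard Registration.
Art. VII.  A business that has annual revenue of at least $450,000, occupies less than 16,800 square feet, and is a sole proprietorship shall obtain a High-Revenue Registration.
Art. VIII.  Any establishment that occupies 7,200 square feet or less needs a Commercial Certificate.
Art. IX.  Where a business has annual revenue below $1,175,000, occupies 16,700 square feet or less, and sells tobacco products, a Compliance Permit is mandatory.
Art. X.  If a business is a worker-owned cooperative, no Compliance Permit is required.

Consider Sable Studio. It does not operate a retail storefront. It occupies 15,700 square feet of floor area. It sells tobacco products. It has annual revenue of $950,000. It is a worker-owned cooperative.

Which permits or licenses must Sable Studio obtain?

Annual Certificate, Commercial Permit, Tobacco Retail Authorization

Art. I. sells tobacco products → Tobacco Retail Authorization required.
Art. II. revenue $950,000 ≥ $825,000; is a worker-owned cooperative (not: is a sole proprietorship) → Standard License not required.
Art. III. floor area 15,700 square feet ≤ 15,800 square feet; sells tobacco products → Annual Certificate required.
Art. IV. revenue $950,000 < $2,075,000 → Commercial Permit required.
Art. V. revenue $950,000 > $675,000; floor area 15,700 square feet < 17,900 square feet → Commercial Registration not required.
Art. VI. revenue $950,000 < $1,200,000; floor area 15,700 square feet < 18,200 square feet → Standard Registration not required.
Art. VII. revenue $950,000 ≥ $450,000; floor area 15,700 square feet < 16,800 square feet; is a worker-owned cooperative (not: is a sole proprietorship) → High-Revenue Registration not required.
Art. VIII. floor area 15,700 square feet > 7,200 square feet → Commercial Certificate not required.
Art. IX. revenue $950,000 < $1,175,000; floor area 15,700 square feet ≤ 16,700 square feet; sells tobacco products → Compliance Permit required.
Art. X. is a worker-owned cooperative → exempt from Compliance Permit.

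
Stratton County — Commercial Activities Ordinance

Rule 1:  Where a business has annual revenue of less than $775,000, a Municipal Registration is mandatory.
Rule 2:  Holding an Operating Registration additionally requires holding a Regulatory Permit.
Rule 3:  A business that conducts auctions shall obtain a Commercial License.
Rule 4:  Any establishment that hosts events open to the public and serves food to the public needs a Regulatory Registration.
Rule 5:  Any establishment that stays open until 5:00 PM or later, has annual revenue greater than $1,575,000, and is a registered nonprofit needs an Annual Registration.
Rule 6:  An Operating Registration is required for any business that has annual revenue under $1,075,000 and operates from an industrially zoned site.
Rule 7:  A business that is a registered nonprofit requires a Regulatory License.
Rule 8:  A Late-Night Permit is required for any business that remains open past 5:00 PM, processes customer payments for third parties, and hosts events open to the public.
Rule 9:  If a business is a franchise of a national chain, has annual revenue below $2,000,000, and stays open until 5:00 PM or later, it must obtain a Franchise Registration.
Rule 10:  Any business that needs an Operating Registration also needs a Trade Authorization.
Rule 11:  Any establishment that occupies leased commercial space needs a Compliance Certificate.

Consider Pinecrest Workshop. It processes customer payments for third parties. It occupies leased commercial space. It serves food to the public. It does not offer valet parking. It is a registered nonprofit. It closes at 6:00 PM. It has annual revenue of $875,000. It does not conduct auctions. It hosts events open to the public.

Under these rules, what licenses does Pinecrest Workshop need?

Rule 1: revenue $875,000 ≥ $775,000 → Municipal Registration not required.
Rule 2: Operating Registration is not required → no effect.
Rule 3: does not conduct auctions → Commercial License not required.
Rule 4: hosts events open to the public; serves food to the public → Regulatory Registration required.
Rule 5: closes 6:00 PM, after 5:00 PM; revenue $875,000 ≤ $1,575,000; is a registered nonprofit → Annual Registration not required.
Rule 6: revenue $875,000 < $1,075,000; occupies leased commercial space (not: operates from an industrially zoned site) → Operating Registration not required.
Rule 7: is a registered nonprofit → Regulatory License required.
Rule 8: closes 6:00 PM, after 5:00 PM; processes customer payments for third parties; hosts events open to the public → Late-Night Permit required.
Rule 9: is a registered nonprofit (not: is a franchise of a national chain); revenue $875,000 < $2,000,000; closes 6:00 PM, after 5:00 PM → Franchise Registration not required.
Rule 10: Operating Registration is not required → no effect.
Rule 11: occupies leased commercial space → Compliance Certificate required.

Compliance Certificate, Late-Night Permit, Regulatory License, Regulatory Registration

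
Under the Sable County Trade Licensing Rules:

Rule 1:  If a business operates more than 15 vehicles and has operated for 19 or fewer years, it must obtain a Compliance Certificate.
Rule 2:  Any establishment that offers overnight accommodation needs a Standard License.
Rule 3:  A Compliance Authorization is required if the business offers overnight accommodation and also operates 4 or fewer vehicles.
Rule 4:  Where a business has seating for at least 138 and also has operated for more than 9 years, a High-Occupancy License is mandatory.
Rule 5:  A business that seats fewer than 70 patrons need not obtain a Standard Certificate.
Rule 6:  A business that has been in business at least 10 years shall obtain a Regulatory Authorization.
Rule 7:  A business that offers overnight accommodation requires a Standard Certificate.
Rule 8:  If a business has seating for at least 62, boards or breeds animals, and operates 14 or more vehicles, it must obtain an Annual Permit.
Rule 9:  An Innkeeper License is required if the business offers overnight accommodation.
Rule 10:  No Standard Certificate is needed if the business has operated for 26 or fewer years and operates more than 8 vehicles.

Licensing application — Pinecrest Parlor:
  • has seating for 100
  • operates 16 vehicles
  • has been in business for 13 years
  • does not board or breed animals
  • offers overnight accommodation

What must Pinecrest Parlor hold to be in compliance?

Compliance Certificate, Innkeeper License, Regulatory Authorization, Standard License

Rule 1: vehicles 16 > 15; years in business 13 ≤ 19 → Compliance Certificate required.
Rule 2: offers overnight accommodation → Standard License required.
Rule 3: offers overnight accommodation; vehicles 16 > 4 → Compliance Authorization not required.
Rule 4: seating 100 < 138; years in business 13 > 9 → High-Occupancy License not required.
Rule 5: seating 100 ≥ 70 → Standard Certificate exemption does not apply.
Rule 6: years in business 13 ≥ 10 → Regulatory Authorization required.
Rule 7: offers overnight accommodation → Standard Certificate required.
Rule 8: seating 100 ≥ 62; does not board or breed animals; vehicles 16 ≥ 14 → Annual Permit not required.
Rule 9: offers overnight accommodation → Innkeeper License required.
Rule 10: years in business 13 ≤ 26; vehicles 16 > 8 → exempt from Standard Certificate.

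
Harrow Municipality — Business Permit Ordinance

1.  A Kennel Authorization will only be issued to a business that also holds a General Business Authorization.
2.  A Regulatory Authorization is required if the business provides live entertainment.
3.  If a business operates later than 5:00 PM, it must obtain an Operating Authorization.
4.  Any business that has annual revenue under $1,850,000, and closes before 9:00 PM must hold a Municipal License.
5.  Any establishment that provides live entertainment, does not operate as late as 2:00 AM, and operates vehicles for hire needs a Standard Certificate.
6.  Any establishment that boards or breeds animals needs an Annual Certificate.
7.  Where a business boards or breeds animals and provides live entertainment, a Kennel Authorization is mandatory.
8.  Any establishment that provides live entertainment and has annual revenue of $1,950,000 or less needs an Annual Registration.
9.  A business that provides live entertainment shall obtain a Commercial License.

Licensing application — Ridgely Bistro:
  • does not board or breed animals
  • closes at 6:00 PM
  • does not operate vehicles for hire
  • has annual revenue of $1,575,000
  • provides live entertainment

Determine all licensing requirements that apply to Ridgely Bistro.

1. Kennel Authorization is not required → no effect.
2. provides live entertainment → Regulatory Authorization required.
3. closes 6:00 PM, after 5:00 PM → Operating Authorization required.
4. revenue $1,575,000 < $1,850,000; closes 6:00 PM, at/before 9:00 PM → Municipal License required.
5. provides live entertainment; closes 6:00 PM, at/before 2:00 AM; does not operate vehicles for hire → Standard Certificate not required.
6. does not board or breed animals → Annual Certificate not required.
7. does not board or breed animals; provides live entertainment → Kennel Authorization not required.
8. provides live entertainment; revenue $1,575,000 ≤ $1,950,000 → Annual Registration required.
9. provides live entertainment → Commercial License required.

Annual Registration, Commercial License, Municipal License, Operating Authorization, Regulatory Authorization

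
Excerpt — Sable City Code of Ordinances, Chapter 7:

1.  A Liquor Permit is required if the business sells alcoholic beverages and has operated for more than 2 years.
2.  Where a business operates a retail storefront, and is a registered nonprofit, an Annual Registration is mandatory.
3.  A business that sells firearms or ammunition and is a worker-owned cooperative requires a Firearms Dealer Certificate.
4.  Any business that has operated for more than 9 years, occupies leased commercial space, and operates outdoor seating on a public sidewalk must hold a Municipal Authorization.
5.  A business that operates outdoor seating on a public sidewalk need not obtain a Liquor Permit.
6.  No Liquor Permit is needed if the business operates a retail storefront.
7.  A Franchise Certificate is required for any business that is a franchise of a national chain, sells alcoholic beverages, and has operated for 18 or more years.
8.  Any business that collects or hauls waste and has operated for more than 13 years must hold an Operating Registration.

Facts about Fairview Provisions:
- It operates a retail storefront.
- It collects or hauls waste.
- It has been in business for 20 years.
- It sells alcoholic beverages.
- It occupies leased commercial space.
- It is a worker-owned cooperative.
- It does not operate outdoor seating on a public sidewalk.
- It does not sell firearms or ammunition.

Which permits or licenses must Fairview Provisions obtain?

Operating Registration

1. sells alcoholic beverages; years in business 20 > 2 → Liquor Permit required.
2. operates a retail storefront; is a worker-owned cooperative (not: is a registered nonprofit) → Annual Registration not required.
3. does not sell firearms or ammunition; is a worker-owned cooperative → Firearms Dealer Certificate not required.
4. years in business 20 > 9; occupies leased commercial space; does not operate outdoor seating on a public sidewalk → Municipal Authorization not required.
5. does not operate outdoor seating on a public sidewalk → Liquor Permit exemption does not apply.
6. operates a retail storefront → exempt from Liquor Permit.
7. is a worker-owned cooperative (not: is a franchise of a national chain); sells alcoholic beverages; years in business 20 ≥ 18 → Franchise Certificate not required.
8. collects or hauls waste; years in business 20 > 13 → Operating Registration required.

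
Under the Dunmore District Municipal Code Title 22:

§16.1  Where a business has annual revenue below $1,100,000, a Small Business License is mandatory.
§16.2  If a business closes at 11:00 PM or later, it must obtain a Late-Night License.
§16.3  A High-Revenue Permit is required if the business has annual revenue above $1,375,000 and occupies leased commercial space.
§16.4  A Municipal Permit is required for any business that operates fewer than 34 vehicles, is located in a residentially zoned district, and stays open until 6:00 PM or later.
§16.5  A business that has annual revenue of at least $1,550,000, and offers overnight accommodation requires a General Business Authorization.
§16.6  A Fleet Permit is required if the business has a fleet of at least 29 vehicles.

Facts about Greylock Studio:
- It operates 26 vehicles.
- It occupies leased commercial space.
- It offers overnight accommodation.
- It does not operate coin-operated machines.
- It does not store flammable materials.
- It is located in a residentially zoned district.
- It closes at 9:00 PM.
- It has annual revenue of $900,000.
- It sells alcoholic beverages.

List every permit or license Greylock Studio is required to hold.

§16.1 revenue $900,000 < $1,100,000 → Small Business License required.
§16.2 closes 9:00 PM, at/before 11:00 PM → Late-Night License not required.
§16.3 revenue $900,000 ≤ $1,375,000; occupies leased commercial space → High-Revenue Permit not required.
§16.4 vehicles 26 < 34; is located in a residentially zoned district; closes 9:00 PM, after 6:00 PM → Municipal Permit required.
§16.5 revenue $900,000 < $1,550,000; offers overnight accommodation → General Business Authorization not required.
§16.6 vehicles 26 < 29 → Fleet Permit not required.

Municipal Permit, Small Business License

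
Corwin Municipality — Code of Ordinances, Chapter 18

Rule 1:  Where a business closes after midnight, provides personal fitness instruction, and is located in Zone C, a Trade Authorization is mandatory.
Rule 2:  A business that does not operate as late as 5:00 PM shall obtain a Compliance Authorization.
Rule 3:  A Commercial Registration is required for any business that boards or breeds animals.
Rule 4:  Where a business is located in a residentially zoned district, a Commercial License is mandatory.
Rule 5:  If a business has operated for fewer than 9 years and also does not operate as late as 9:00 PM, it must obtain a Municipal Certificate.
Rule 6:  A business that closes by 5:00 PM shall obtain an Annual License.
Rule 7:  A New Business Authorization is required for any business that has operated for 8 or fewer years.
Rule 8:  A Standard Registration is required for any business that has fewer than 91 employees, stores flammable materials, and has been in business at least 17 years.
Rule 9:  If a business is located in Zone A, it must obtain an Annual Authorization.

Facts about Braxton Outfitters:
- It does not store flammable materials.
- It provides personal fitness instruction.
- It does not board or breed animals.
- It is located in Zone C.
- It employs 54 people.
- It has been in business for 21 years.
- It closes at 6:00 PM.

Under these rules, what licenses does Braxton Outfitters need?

None

Rule 1: closes 6:00 PM, at/before midnight; provides personal fitness instruction; is located in Zone C → Trade Authorization not required.
Rule 2: closes 6:00 PM, after 5:00 PM → Compliance Authorization not required.
Rule 3: does not board or breed animals → Commercial Registration not required.
Rule 4: is located in Zone C (not: is located in a residentially zoned district) → Commercial License not required.
Rule 5: years in business 21 ≥ 9; closes 6:00 PM, at/before 9:00 PM → Municipal Certificate not required.
Rule 6: closes 6:00 PM, after 5:00 PM → Annual License not required.
Rule 7: years in business 21 > 8 → New Business Authorization not required.
Rule 8: employees 54 < 91; does not store flammable materials; years in business 21 ≥ 17 → Standard Registration not required.
Rule 9: is located in Zone C (not: is located in Zone A) → Annual Authorization not required.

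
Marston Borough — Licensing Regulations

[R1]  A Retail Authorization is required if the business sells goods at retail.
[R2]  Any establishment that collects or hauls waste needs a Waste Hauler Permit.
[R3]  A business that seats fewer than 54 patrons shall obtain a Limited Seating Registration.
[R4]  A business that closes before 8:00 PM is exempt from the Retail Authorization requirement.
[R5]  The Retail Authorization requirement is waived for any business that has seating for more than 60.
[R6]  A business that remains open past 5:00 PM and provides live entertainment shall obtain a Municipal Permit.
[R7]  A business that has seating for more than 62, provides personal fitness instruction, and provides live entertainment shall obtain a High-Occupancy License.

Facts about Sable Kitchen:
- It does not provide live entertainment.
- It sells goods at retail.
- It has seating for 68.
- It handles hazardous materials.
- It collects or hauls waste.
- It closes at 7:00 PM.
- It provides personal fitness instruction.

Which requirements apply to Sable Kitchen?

Waste Hauler Permit

[R1] sells goods at retail → Retail Authorization required.
[R2] collects or hauls waste → Waste Hauler Permit required.
[R3] seating 68 ≥ 54 → Limited Seating Registration not required.
[R4] closes 7:00 PM, at/before 8:00 PM → exempt from Retail Authorization.
[R5] seating 68 > 60 → exempt from Retail Authorization.
[R6] closes 7:00 PM, after 5:00 PM; does not provide live entertainment → Municipal Permit not required.
[R7] seating 68 > 62; provides personal fitness instruction; does not provide live entertainment → High-Occupancy License not required.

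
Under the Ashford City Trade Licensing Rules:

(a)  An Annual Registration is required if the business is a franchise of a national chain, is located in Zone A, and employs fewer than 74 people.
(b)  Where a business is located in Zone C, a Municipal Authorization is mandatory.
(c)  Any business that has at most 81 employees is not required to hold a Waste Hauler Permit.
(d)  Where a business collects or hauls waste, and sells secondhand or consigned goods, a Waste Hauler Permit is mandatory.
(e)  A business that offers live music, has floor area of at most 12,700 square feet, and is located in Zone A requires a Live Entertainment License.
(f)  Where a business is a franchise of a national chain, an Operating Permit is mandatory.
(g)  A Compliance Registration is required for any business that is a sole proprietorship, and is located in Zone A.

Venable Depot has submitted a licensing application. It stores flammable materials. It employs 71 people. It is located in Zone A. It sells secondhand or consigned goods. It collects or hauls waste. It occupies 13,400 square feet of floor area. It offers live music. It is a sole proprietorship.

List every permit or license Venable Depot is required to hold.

(a) is a sole proprietorship (not: is a franchise of a national chain); is located in Zone A; employees 71 < 74 → Annual Registration not required.
(b) is located in Zone A (not: is located in Zone C) → Municipal Authorization not required.
(c) employees 71 ≤ 81 → exempt from Waste Hauler Permit.
(d) collects or hauls waste; sells secondhand or consigned goods → Waste Hauler Permit required.
(e) offers live music; floor area 13,400 square feet > 12,700 square feet; is located in Zone A → Live Entertainment License not required.
(f) is a sole proprietorship (not: is a franchise of a national chain) → Operating Permit not required.
(g) is a sole proprietorship; is located in Zone A → Compliance Registration required.

Compliance Registration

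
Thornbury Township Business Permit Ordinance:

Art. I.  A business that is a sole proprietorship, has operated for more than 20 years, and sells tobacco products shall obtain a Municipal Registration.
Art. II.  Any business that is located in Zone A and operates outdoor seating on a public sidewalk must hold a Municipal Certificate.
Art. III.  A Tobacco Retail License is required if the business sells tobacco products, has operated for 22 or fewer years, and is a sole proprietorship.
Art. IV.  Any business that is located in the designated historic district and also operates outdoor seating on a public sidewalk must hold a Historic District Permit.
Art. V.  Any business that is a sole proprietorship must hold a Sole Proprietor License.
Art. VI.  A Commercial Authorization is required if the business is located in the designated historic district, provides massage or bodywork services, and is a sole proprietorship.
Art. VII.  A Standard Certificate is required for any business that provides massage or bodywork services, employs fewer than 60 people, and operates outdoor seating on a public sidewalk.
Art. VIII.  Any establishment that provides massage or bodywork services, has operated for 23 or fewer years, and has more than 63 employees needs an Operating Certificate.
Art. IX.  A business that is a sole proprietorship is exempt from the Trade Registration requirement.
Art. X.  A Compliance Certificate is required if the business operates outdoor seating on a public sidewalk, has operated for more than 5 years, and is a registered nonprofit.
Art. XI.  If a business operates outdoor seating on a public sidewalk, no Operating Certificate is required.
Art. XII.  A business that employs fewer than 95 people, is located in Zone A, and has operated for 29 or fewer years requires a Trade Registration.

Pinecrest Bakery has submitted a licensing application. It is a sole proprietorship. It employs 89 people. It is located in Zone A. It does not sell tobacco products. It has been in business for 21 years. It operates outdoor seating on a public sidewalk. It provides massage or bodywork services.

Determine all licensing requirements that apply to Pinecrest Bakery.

Municipal Certificate, Sole Proprietor License

Art. I. is a sole proprietorship; years in business 21 > 20; does not sell tobacco products → Municipal Registration not required.
Art. II. is located in Zone A; operates outdoor seating on a public sidewalk → Municipal Certificate required.
Art. III. does not sell tobacco products; years in business 21 ≤ 22; is a sole proprietorship → Tobacco Retail License not required.
Art. IV. is located in Zone A (not: is located in the designated historic district); operates outdoor seating on a public sidewalk → Historic District Permit not required.
Art. V. is a sole proprietorship → Sole Proprietor License required.
Art. VI. is located in Zone A (not: is located in the designated historic district); provides massage or bodywork services; is a sole proprietorship → Commercial Authorization not required.
Art. VII. provides massage or bodywork services; employees 89 ≥ 60; operates outdoor seating on a public sidewalk → Standard Certificate not required.
Art. VIII. provides massage or bodywork services; years in business 21 ≤ 23; employees 89 > 63 → Operating Certificate required.
Art. IX. is a sole proprietorship → exempt from Trade Registration.
Art. X. operates outdoor seating on a public sidewalk; years in business 21 > 5; is a sole proprietorship (not: is a registered nonprofit) → Compliance Certificate not required.
Art. XI. operates outdoor seating on a public sidewalk → exempt from Operating Certificate.
Art. XII. employees 89 < 95; is located in Zone A; years in business 21 ≤ 29 → Trade Registration required.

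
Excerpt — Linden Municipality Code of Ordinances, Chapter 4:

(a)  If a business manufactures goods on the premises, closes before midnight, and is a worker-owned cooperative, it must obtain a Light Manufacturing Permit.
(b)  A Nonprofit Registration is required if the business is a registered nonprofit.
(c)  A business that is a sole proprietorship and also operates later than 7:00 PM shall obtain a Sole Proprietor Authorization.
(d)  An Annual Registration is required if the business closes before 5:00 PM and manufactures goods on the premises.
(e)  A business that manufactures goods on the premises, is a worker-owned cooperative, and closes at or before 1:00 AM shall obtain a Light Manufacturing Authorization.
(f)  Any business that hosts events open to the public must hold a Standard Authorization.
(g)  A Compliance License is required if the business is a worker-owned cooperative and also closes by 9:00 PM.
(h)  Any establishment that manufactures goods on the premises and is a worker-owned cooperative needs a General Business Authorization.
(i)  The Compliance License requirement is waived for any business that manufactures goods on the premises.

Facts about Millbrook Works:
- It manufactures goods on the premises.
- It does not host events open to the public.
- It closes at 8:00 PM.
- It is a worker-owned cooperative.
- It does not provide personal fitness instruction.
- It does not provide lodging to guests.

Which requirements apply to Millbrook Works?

General Business Authorization, Light Manufacturing Authorization, Light Manufacturing Permit

(a) manufactures goods on the premises; closes 8:00 PM, at/before midnight; is a worker-owned cooperative → Light Manufacturing Permit required.
(b) is a worker-owned cooperative (not: is a registered nonprofit) → Nonprofit Registration not required.
(c) is a worker-owned cooperative (not: is a sole proprietorship); closes 8:00 PM, after 7:00 PM → Sole Proprietor Authorization not required.
(d) closes 8:00 PM, after 5:00 PM; manufactures goods on the premises → Annual Registration not required.
(e) manufactures goods on the premises; is a worker-owned cooperative; closes 8:00 PM, at/before 1:00 AM → Light Manufacturing Authorization required.
(f) does not host events open to the public → Standard Authorization not required.
(g) is a worker-owned cooperative; closes 8:00 PM, at/before 9:00 PM → Compliance License required.
(h) manufactures goods on the premises; is a worker-owned cooperative → General Business Authorization required.
(i) manufactures goods on the premises → exempt from Compliance License.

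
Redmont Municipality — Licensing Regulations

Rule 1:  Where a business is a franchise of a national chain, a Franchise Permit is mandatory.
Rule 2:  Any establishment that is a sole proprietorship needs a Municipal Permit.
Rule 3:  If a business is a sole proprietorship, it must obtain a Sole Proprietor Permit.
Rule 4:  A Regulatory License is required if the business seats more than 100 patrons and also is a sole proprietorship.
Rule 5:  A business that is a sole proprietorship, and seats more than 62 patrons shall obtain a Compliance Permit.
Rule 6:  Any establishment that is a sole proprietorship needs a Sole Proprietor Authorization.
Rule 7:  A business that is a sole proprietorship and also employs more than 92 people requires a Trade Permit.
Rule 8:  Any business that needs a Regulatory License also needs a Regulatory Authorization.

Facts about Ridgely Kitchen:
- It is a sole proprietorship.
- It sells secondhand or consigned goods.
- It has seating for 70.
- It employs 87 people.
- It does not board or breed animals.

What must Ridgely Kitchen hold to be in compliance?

Compliance Permit, Municipal Permit, Sole Proprietor Authorization, Sole Proprietor Permit

Rule 1: is a sole proprietorship (not: is a franchise of a national chain) → Franchise Permit not required.
Rule 2: is a sole proprietorship → Municipal Permit required.
Rule 3: is a sole proprietorship → Sole Proprietor Permit required.
Rule 4: seating 70 ≤ 100; is a sole proprietorship → Regulatory License not required.
Rule 5: is a sole proprietorship; seating 70 > 62 → Compliance Permit required.
Rule 6: is a sole proprietorship → Sole Proprietor Authorization required.
Rule 7: is a sole proprietorship; employees 87 ≤ 92 → Trade Permit not required.
Rule 8: Regulatory License is not required → no effect.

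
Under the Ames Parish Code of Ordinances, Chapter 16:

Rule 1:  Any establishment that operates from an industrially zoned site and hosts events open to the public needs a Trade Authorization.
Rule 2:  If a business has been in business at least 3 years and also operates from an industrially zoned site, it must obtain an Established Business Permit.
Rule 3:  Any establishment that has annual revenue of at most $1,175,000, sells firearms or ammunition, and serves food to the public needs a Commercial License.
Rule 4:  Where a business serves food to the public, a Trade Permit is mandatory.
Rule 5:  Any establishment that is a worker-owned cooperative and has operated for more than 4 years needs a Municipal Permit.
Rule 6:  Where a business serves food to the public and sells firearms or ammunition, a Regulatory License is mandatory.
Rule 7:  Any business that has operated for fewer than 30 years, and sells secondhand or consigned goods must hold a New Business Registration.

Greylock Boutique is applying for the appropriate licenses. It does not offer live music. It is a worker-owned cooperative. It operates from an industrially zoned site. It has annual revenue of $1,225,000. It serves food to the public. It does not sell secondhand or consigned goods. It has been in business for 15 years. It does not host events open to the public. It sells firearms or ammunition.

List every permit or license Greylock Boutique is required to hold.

Established Business Permit, Municipal Permit, Regulatory License, Trade Permit

Rule 1: operates from an industrially zoned site; does not host events open to the public → Trade Authorization not required.
Rule 2: years in business 15 ≥ 3; operates from an industrially zoned site → Established Business Permit required.
Rule 3: revenue $1,225,000 > $1,175,000; sells firearms or ammunition; serves food to the public → Commercial License not required.
Rule 4: serves food to the public → Trade Permit required.
Rule 5: is a worker-owned cooperative; years in business 15 > 4 → Municipal Permit required.
Rule 6: serves food to the public; sells firearms or ammunition → Regulatory License required.
Rule 7: years in business 15 < 30; does not sell secondhand or consigned goods → New Business Registration not required.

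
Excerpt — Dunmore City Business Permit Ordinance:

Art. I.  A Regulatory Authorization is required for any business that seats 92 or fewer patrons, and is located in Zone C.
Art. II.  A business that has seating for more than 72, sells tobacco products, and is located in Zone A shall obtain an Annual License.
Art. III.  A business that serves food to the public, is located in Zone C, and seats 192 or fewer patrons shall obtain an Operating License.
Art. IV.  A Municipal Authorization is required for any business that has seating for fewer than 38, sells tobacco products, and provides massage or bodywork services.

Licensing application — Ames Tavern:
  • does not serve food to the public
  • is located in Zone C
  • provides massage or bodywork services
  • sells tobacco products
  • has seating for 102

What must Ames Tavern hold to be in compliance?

None

Art. I. seating 102 > 92; is located in Zone C → Regulatory Authorization not required.
Art. II. seating 102 > 72; sells tobacco products; is located in Zone C (not: is located in Zone A) → Annual License not required.
Art. III. does not serve food to the public; is located in Zone C; seating 102 ≤ 192 → Operating License not required.
Art. IV. seating 102 ≥ 38; sells tobacco products; provides massage or bodywork services → Municipal Authorization not required.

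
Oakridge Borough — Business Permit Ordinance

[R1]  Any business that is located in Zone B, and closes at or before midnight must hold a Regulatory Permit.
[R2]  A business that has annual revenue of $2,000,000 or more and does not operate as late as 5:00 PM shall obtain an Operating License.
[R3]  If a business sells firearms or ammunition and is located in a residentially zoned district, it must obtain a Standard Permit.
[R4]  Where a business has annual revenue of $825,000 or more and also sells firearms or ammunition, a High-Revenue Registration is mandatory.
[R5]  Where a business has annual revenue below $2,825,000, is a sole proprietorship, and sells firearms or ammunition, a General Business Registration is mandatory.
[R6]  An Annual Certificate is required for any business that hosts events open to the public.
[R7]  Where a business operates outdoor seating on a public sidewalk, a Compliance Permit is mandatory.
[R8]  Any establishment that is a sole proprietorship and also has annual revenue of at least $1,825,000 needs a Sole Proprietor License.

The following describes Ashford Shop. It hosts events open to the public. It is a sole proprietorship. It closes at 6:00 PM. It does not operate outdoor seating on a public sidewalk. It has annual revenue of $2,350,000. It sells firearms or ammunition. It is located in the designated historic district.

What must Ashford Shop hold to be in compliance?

Annual Certificate, General Business Registration, High-Revenue Registration, Sole Proprietor License

[R1] is located in the designated historic district (not: is located in Zone B); closes 6:00 PM, at/before midnight → Regulatory Permit not required.
[R2] revenue $2,350,000 ≥ $2,000,000; closes 6:00 PM, after 5:00 PM → Operating License not required.
[R3] sells firearms or ammunition; is located in the designated historic district (not: is located in a residentially zoned district) → Standard Permit not required.
[R4] revenue $2,350,000 ≥ $825,000; sells firearms or ammunition → High-Revenue Registration required.
[R5] revenue $2,350,000 < $2,825,000; is a sole proprietorship; sells firearms or ammunition → General Business Registration required.
[R6] hosts events open to the public → Annual Certificate required.
[R7] does not operate outdoor seating on a public sidewalk → Compliance Permit not required.
[R8] is a sole proprietorship; revenue $2,350,000 ≥ $1,825,000 → Sole Proprietor License required.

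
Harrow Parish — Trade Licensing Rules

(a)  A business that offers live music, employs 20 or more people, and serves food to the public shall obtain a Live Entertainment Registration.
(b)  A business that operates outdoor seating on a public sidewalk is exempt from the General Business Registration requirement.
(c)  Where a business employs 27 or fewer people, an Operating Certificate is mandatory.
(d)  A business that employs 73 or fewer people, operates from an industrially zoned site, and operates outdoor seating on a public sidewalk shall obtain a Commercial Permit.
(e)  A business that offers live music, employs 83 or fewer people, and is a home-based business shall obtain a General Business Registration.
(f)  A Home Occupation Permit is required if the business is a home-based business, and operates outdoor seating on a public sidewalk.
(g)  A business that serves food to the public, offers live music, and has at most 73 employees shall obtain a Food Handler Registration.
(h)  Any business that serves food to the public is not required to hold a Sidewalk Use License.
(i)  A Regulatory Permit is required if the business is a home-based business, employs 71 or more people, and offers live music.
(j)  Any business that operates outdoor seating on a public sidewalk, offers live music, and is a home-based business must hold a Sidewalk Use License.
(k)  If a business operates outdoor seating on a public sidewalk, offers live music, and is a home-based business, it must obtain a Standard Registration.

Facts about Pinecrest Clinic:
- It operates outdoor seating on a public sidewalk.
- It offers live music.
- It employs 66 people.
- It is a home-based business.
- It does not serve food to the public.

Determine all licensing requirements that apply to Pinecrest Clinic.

(a) offers live music; employees 66 ≥ 20; does not serve food to the public → Live Entertainment Registration not required.
(b) operates outdoor seating on a public sidewalk → exempt from General Business Registration.
(c) employees 66 > 27 → Operating Certificate not required.
(d) employees 66 ≤ 73; is a home-based business (not: operates from an industrially zoned site); operates outdoor seating on a public sidewalk → Commercial Permit not required.
(e) offers live music; employees 66 ≤ 83; is a home-based business → General Business Registration required.
(f) is a home-based business; operates outdoor seating on a public sidewalk → Home Occupation Permit required.
(g) does not serve food to the public; offers live music; employees 66 ≤ 73 → Food Handler Registration not required.
(h) does not serve food to the public → Sidewalk Use License exemption does not apply.
(i) is a home-based business; employees 66 < 71; offers live music → Regulatory Permit not required.
(j) operates outdoor seating on a public sidewalk; offers live music; is a home-based business → Sidewalk Use License required.
(k) operates outdoor seating on a public sidewalk; offers live music; is a home-based business → Standard Registration required.

Home Occupation Permit, Sidewalk Use License, Standard Registration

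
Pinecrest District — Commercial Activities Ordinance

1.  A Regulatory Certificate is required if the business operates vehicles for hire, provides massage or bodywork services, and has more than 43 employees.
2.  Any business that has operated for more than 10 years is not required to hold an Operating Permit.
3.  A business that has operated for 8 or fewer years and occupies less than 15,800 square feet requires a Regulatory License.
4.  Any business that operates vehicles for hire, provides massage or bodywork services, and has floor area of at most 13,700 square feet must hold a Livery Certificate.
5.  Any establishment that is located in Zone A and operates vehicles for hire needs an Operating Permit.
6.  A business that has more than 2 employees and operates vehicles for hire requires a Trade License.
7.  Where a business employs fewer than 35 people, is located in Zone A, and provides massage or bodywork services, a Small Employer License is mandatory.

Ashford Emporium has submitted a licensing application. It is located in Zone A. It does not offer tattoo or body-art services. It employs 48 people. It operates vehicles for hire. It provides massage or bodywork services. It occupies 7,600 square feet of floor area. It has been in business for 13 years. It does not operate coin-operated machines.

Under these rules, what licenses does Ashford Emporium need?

Livery Certificate, Regulatory Certificate, Trade License

1. operates vehicles for hire; provides massage or bodywork services; employees 48 > 43 → Regulatory Certificate required.
2. years in business 13 > 10 → exempt from Operating Permit.
3. years in business 13 > 8; floor area 7,600 square feet < 15,800 square feet → Regulatory License not required.
4. operates vehicles for hire; provides massage or bodywork services; floor area 7,600 square feet ≤ 13,700 square feet → Livery Certificate required.
5. is located in Zone A; operates vehicles for hire → Operating Permit required.
6. employees 48 > 2; operates vehicles for hire → Trade License required.
7. employees 48 ≥ 35; is located in Zone A; provides massage or bodywork services → Small Employer License not required.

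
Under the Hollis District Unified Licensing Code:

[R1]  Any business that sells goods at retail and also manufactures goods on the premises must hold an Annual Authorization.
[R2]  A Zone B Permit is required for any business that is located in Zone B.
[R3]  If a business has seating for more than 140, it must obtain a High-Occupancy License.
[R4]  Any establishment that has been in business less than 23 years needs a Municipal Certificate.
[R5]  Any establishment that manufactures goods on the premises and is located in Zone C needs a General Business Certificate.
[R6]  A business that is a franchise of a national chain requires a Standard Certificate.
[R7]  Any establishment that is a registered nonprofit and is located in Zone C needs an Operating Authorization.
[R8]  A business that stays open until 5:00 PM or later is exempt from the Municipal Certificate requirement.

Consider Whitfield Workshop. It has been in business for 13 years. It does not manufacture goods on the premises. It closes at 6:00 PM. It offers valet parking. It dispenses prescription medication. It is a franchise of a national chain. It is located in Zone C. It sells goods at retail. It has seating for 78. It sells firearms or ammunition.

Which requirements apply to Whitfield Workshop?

[R1] sells goods at retail; does not manufacture goods on the premises → Annual Authorization not required.
[R2] is located in Zone C (not: is located in Zone B) → Zone B Permit not required.
[R3] seating 78 ≤ 140 → High-Occupancy License not required.
[R4] years in business 13 < 23 → Municipal Certificate required.
[R5] does not manufacture goods on the premises; is located in Zone C → General Business Certificate not required.
[R6] is a franchise of a national chain → Standard Certificate required.
[R7] is a franchise of a national chain (not: is a registered nonprofit); is located in Zone C → Operating Authorization not required.
[R8] closes 6:00 PM, after 5:00 PM → exempt from Municipal Certificate.

Standard Certificate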